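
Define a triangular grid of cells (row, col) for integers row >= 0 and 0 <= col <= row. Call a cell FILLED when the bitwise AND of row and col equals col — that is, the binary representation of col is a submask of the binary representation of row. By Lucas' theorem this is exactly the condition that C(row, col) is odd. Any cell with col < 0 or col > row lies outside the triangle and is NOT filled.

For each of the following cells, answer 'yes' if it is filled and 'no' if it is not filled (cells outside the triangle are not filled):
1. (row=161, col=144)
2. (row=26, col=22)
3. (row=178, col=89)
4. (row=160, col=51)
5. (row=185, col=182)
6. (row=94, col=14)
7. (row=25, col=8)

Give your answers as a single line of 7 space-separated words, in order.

Answer: no no no no no yes yes

Derivation:
(161,144): row=0b10100001, col=0b10010000, row AND col = 0b10000000 = 128; 128 != 144 -> empty
(26,22): row=0b11010, col=0b10110, row AND col = 0b10010 = 18; 18 != 22 -> empty
(178,89): row=0b10110010, col=0b1011001, row AND col = 0b10000 = 16; 16 != 89 -> empty
(160,51): row=0b10100000, col=0b110011, row AND col = 0b100000 = 32; 32 != 51 -> empty
(185,182): row=0b10111001, col=0b10110110, row AND col = 0b10110000 = 176; 176 != 182 -> empty
(94,14): row=0b1011110, col=0b1110, row AND col = 0b1110 = 14; 14 == 14 -> filled
(25,8): row=0b11001, col=0b1000, row AND col = 0b1000 = 8; 8 == 8 -> filled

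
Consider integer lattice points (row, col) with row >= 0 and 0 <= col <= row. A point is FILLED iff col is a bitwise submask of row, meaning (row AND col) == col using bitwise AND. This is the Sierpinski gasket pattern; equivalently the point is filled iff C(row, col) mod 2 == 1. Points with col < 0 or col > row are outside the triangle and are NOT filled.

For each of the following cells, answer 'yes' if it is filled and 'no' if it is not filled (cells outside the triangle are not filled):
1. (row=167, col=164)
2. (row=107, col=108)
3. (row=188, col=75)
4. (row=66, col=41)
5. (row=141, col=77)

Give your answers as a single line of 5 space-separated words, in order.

(167,164): row=0b10100111, col=0b10100100, row AND col = 0b10100100 = 164; 164 == 164 -> filled
(107,108): col outside [0, 107] -> not filled
(188,75): row=0b10111100, col=0b1001011, row AND col = 0b1000 = 8; 8 != 75 -> empty
(66,41): row=0b1000010, col=0b101001, row AND col = 0b0 = 0; 0 != 41 -> empty
(141,77): row=0b10001101, col=0b1001101, row AND col = 0b1101 = 13; 13 != 77 -> empty

Answer: yes no no no no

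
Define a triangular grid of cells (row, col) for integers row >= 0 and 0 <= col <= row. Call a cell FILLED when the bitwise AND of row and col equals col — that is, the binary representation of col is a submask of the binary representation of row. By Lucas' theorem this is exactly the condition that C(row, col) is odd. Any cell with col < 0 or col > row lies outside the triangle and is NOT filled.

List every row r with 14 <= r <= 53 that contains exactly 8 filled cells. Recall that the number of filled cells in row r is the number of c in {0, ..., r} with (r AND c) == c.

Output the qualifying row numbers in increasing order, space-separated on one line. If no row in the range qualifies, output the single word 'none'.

Row r has 2^popcount(r) filled cells, so we need popcount(r) = log2(8) = 3.
Scan r = 14..53 and keep those with exactly 3 one-bits:
r=14=1110 popcount=3 -> KEEP
r=15=1111 popcount=4 -> skip
r=16=10000 popcount=1 -> skip
r=17=10001 popcount=2 -> skip
r=18=10010 popcount=2 -> skip
r=19=10011 popcount=3 -> KEEP
r=20=10100 popcount=2 -> skip
r=21=10101 popcount=3 -> KEEP
r=22=10110 popcount=3 -> KEEP
r=23=10111 popcount=4 -> skip
r=24=11000 popcount=2 -> skip
r=25=11001 popcount=3 -> KEEP
r=26=11010 popcount=3 -> KEEP
r=27=11011 popcount=4 -> skip
r=28=11100 popcount=3 -> KEEP
r=29=11101 popcount=4 -> skip
r=30=11110 popcount=4 -> skip
r=31=11111 popcount=5 -> skip
r=32=100000 popcount=1 -> skip
r=33=100001 popcount=2 -> skip
r=34=100010 popcount=2 -> skip
r=35=100011 popcount=3 -> KEEP
r=36=100100 popcount=2 -> skip
r=37=100101 popcount=3 -> KEEP
r=38=100110 popcount=3 -> KEEP
r=39=100111 popcount=4 -> skip
r=40=101000 popcount=2 -> skip
r=41=101001 popcount=3 -> KEEP
r=42=101010 popcount=3 -> KEEP
r=43=101011 popcount=4 -> skip
r=44=101100 popcount=3 -> KEEP
r=45=101101 popcount=4 -> skip
r=46=101110 popcount=4 -> skip
r=47=101111 popcount=5 -> skip
r=48=110000 popcount=2 -> skip
r=49=110001 popcount=3 -> KEEP
r=50=110010 popcount=3 -> KEEP
r=51=110011 popcount=4 -> skip
r=52=110100 popcount=3 -> KEEP
r=53=110101 popcount=4 -> skip
Kept rows: 14 19 21 22 25 26 28 35 37 38 41 42 44 49 50 52

Answer: 14 19 21 22 25 26 28 35 37 38 41 42 44 49 50 52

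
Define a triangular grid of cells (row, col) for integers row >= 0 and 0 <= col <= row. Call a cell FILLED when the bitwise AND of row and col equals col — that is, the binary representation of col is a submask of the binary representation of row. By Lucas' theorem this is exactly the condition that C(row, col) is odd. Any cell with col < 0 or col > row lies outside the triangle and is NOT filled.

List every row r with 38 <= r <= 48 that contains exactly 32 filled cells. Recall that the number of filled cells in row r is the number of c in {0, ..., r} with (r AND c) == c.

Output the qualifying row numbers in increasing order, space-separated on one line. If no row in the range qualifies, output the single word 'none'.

Answer: 47

Derivation:
Row r has 2^popcount(r) filled cells, so we need popcount(r) = log2(32) = 5.
Scan r = 38..48 and keep those with exactly 5 one-bits:
r=38=100110 popcount=3 -> skip
r=39=100111 popcount=4 -> skip
r=40=101000 popcount=2 -> skip
r=41=101001 popcount=3 -> skip
r=42=101010 popcount=3 -> skip
r=43=101011 popcount=4 -> skip
r=44=101100 popcount=3 -> skip
r=45=101101 popcount=4 -> skip
r=46=101110 popcount=4 -> skip
r=47=101111 popcount=5 -> KEEP
r=48=110000 popcount=2 -> skip
Kept rows: 47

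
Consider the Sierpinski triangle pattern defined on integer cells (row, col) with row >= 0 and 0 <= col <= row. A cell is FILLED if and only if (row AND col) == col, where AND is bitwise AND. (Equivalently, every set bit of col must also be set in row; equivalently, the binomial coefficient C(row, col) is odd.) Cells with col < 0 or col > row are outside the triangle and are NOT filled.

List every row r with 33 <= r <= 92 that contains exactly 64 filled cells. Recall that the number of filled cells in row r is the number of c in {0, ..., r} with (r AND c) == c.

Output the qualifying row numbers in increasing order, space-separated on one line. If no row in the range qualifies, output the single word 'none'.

Answer: 63

Derivation:
Row r has 2^popcount(r) filled cells, so we need popcount(r) = log2(64) = 6.
Scan r = 33..92 and keep those with exactly 6 one-bits:
r=33=100001 popcount=2 -> skip
r=34=100010 popcount=2 -> skip
r=35=100011 popcount=3 -> skip
r=36=100100 popcount=2 -> skip
r=37=100101 popcount=3 -> skip
r=38=100110 popcount=3 -> skip
r=39=100111 popcount=4 -> skip
r=40=101000 popcount=2 -> skip
r=41=101001 popcount=3 -> skip
r=42=101010 popcount=3 -> skip
r=43=101011 popcount=4 -> skip
r=44=101100 popcount=3 -> skip
r=45=101101 popcount=4 -> skip
r=46=101110 popcount=4 -> skip
r=47=101111 popcount=5 -> skip
r=48=110000 popcount=2 -> skip
r=49=110001 popcount=3 -> skip
r=50=110010 popcount=3 -> skip
r=51=110011 popcount=4 -> skip
r=52=110100 popcount=3 -> skip
r=53=110101 popcount=4 -> skip
r=54=110110 popcount=4 -> skip
r=55=110111 popcount=5 -> skip
r=56=111000 popcount=3 -> skip
r=57=111001 popcount=4 -> skip
r=58=111010 popcount=4 -> skip
r=59=111011 popcount=5 -> skip
r=60=111100 popcount=4 -> skip
r=61=111101 popcount=5 -> skip
r=62=111110 popcount=5 -> skip
r=63=111111 popcount=6 -> KEEP
r=64=1000000 popcount=1 -> skip
r=65=1000001 popcount=2 -> skip
r=66=1000010 popcount=2 -> skip
r=67=1000011 popcount=3 -> skip
r=68=1000100 popcount=2 -> skip
r=69=1000101 popcount=3 -> skip
r=70=1000110 popcount=3 -> skip
r=71=1000111 popcount=4 -> skip
r=72=1001000 popcount=2 -> skip
r=73=1001001 popcount=3 -> skip
r=74=1001010 popcount=3 -> skip
r=75=1001011 popcount=4 -> skip
r=76=1001100 popcount=3 -> skip
r=77=1001101 popcount=4 -> skip
r=78=1001110 popcount=4 -> skip
r=79=1001111 popcount=5 -> skip
r=80=1010000 popcount=2 -> skip
r=81=1010001 popcount=3 -> skip
r=82=1010010 popcount=3 -> skip
r=83=1010011 popcount=4 -> skip
r=84=1010100 popcount=3 -> skip
r=85=1010101 popcount=4 -> skip
r=86=1010110 popcount=4 -> skip
r=87=1010111 popcount=5 -> skip
r=88=1011000 popcount=3 -> skip
r=89=1011001 popcount=4 -> skip
r=90=1011010 popcount=4 -> skip
r=91=1011011 popcount=5 -> skip
r=92=1011100 popcount=4 -> skip
Kept rows: 63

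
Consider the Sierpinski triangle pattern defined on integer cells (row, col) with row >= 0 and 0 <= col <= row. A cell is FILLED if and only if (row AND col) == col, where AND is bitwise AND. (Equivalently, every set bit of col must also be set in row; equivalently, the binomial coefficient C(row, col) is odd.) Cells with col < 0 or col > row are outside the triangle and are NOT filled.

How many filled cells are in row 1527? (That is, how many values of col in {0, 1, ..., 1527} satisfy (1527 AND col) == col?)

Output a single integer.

1527 in binary = 10111110111
popcount(1527) = number of 1-bits in 10111110111 = 9
A col c satisfies (1527 AND c) == c iff every set bit of c is also set in 1527; each of the 9 set bits of 1527 can independently be on or off in c.
count = 2^9 = 512

Answer: 512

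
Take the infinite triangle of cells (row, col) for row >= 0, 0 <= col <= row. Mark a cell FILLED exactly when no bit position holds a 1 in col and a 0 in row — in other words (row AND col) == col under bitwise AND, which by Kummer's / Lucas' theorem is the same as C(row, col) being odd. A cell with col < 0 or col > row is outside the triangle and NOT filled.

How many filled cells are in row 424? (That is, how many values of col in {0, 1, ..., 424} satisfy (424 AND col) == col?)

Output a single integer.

Answer: 16

Derivation:
424 in binary = 110101000
popcount(424) = number of 1-bits in 110101000 = 4
A col c satisfies (424 AND c) == c iff every set bit of c is also set in 424; each of the 4 set bits of 424 can independently be on or off in c.
count = 2^4 = 16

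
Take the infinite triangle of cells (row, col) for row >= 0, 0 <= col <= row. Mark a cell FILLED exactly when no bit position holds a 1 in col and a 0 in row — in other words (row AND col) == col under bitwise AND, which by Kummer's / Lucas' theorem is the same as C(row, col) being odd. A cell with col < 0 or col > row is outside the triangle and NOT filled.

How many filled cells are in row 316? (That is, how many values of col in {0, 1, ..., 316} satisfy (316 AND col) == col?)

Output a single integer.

Answer: 32

Derivation:
316 in binary = 100111100
popcount(316) = number of 1-bits in 100111100 = 5
A col c satisfies (316 AND c) == c iff every set bit of c is also set in 316; each of the 5 set bits of 316 can independently be on or off in c.
count = 2^5 = 32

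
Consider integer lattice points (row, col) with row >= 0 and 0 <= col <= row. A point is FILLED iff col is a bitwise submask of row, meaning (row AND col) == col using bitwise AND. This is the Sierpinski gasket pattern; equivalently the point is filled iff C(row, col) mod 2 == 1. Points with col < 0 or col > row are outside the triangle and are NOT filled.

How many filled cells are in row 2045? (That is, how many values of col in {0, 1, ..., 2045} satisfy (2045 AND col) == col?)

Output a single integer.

2045 in binary = 11111111101
popcount(2045) = number of 1-bits in 11111111101 = 10
A col c satisfies (2045 AND c) == c iff every set bit of c is also set in 2045; each of the 10 set bits of 2045 can independently be on or off in c.
count = 2^10 = 1024

Answer: 1024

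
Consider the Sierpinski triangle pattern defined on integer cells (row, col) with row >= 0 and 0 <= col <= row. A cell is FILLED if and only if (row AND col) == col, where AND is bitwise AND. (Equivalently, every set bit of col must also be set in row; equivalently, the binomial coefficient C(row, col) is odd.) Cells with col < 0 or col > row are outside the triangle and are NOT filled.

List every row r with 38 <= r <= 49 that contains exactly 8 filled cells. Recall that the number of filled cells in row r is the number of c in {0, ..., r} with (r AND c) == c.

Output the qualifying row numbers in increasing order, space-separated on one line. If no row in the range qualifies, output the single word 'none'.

Answer: 38 41 42 44 49

Derivation:
Row r has 2^popcount(r) filled cells, so we need popcount(r) = log2(8) = 3.
Scan r = 38..49 and keep those with exactly 3 one-bits:
r=38=100110 popcount=3 -> KEEP
r=39=100111 popcount=4 -> skip
r=40=101000 popcount=2 -> skip
r=41=101001 popcount=3 -> KEEP
r=42=101010 popcount=3 -> KEEP
r=43=101011 popcount=4 -> skip
r=44=101100 popcount=3 -> KEEP
r=45=101101 popcount=4 -> skip
r=46=101110 popcount=4 -> skip
r=47=101111 popcount=5 -> skip
r=48=110000 popcount=2 -> skip
r=49=110001 popcount=3 -> KEEP
Kept rows: 38 41 42 44 49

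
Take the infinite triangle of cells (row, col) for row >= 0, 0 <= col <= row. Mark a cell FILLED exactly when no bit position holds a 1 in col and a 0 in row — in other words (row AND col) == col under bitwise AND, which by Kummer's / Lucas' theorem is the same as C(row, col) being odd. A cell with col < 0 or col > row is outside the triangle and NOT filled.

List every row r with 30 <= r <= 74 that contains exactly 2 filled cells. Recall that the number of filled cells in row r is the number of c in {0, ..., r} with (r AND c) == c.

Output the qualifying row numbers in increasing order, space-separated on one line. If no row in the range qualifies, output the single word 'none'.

Answer: 32 64

Derivation:
Row r has 2^popcount(r) filled cells, so we need popcount(r) = log2(2) = 1.
Scan r = 30..74 and keep those with exactly 1 one-bits:
r=30=11110 popcount=4 -> skip
r=31=11111 popcount=5 -> skip
r=32=100000 popcount=1 -> KEEP
r=33=100001 popcount=2 -> skip
r=34=100010 popcount=2 -> skip
r=35=100011 popcount=3 -> skip
r=36=100100 popcount=2 -> skip
r=37=100101 popcount=3 -> skip
r=38=100110 popcount=3 -> skip
r=39=100111 popcount=4 -> skip
r=40=101000 popcount=2 -> skip
r=41=101001 popcount=3 -> skip
r=42=101010 popcount=3 -> skip
r=43=101011 popcount=4 -> skip
r=44=101100 popcount=3 -> skip
r=45=101101 popcount=4 -> skip
r=46=101110 popcount=4 -> skip
r=47=101111 popcount=5 -> skip
r=48=110000 popcount=2 -> skip
r=49=110001 popcount=3 -> skip
r=50=110010 popcount=3 -> skip
r=51=110011 popcount=4 -> skip
r=52=110100 popcount=3 -> skip
r=53=110101 popcount=4 -> skip
r=54=110110 popcount=4 -> skip
r=55=110111 popcount=5 -> skip
r=56=111000 popcount=3 -> skip
r=57=111001 popcount=4 -> skip
r=58=111010 popcount=4 -> skip
r=59=111011 popcount=5 -> skip
r=60=111100 popcount=4 -> skip
r=61=111101 popcount=5 -> skip
r=62=111110 popcount=5 -> skip
r=63=111111 popcount=6 -> skip
r=64=1000000 popcount=1 -> KEEP
r=65=1000001 popcount=2 -> skip
r=66=1000010 popcount=2 -> skip
r=67=1000011 popcount=3 -> skip
r=68=1000100 popcount=2 -> skip
r=69=1000101 popcount=3 -> skip
r=70=1000110 popcount=3 -> skip
r=71=1000111 popcount=4 -> skip
r=72=1001000 popcount=2 -> skip
r=73=1001001 popcount=3 -> skip
r=74=1001010 popcount=3 -> skip
Kept rows: 32 64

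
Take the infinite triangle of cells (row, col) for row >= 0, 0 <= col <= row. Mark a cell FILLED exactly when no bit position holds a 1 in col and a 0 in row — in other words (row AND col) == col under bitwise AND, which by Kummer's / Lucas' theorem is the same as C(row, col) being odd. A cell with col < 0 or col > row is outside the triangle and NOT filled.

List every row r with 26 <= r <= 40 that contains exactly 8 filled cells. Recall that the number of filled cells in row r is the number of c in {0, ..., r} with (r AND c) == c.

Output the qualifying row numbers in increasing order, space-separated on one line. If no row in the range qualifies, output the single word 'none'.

Answer: 26 28 35 37 38

Derivation:
Row r has 2^popcount(r) filled cells, so we need popcount(r) = log2(8) = 3.
Scan r = 26..40 and keep those with exactly 3 one-bits:
r=26=11010 popcount=3 -> KEEP
r=27=11011 popcount=4 -> skip
r=28=11100 popcount=3 -> KEEP
r=29=11101 popcount=4 -> skip
r=30=11110 popcount=4 -> skip
r=31=11111 popcount=5 -> skip
r=32=100000 popcount=1 -> skip
r=33=100001 popcount=2 -> skip
r=34=100010 popcount=2 -> skip
r=35=100011 popcount=3 -> KEEP
r=36=100100 popcount=2 -> skip
r=37=100101 popcount=3 -> KEEP
r=38=100110 popcount=3 -> KEEP
r=39=100111 popcount=4 -> skip
r=40=101000 popcount=2 -> skip
Kept rows: 26 28 35 37 38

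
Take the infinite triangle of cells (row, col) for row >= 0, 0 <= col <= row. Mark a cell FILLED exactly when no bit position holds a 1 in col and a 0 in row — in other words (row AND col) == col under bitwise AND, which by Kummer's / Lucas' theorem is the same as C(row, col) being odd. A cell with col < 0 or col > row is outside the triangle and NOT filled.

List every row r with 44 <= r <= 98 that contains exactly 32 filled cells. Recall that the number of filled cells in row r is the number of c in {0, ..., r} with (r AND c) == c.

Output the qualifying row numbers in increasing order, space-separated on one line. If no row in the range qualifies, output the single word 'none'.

Row r has 2^popcount(r) filled cells, so we need popcount(r) = log2(32) = 5.
Scan r = 44..98 and keep those with exactly 5 one-bits:
r=44=101100 popcount=3 -> skip
r=45=101101 popcount=4 -> skip
r=46=101110 popcount=4 -> skip
r=47=101111 popcount=5 -> KEEP
r=48=110000 popcount=2 -> skip
r=49=110001 popcount=3 -> skip
r=50=110010 popcount=3 -> skip
r=51=110011 popcount=4 -> skip
r=52=110100 popcount=3 -> skip
r=53=110101 popcount=4 -> skip
r=54=110110 popcount=4 -> skip
r=55=110111 popcount=5 -> KEEP
r=56=111000 popcount=3 -> skip
r=57=111001 popcount=4 -> skip
r=58=111010 popcount=4 -> skip
r=59=111011 popcount=5 -> KEEP
r=60=111100 popcount=4 -> skip
r=61=111101 popcount=5 -> KEEP
r=62=111110 popcount=5 -> KEEP
r=63=111111 popcount=6 -> skip
r=64=1000000 popcount=1 -> skip
r=65=1000001 popcount=2 -> skip
r=66=1000010 popcount=2 -> skip
r=67=1000011 popcount=3 -> skip
r=68=1000100 popcount=2 -> skip
r=69=1000101 popcount=3 -> skip
r=70=1000110 popcount=3 -> skip
r=71=1000111 popcount=4 -> skip
r=72=1001000 popcount=2 -> skip
r=73=1001001 popcount=3 -> skip
r=74=1001010 popcount=3 -> skip
r=75=1001011 popcount=4 -> skip
r=76=1001100 popcount=3 -> skip
r=77=1001101 popcount=4 -> skip
r=78=1001110 popcount=4 -> skip
r=79=1001111 popcount=5 -> KEEP
r=80=1010000 popcount=2 -> skip
r=81=1010001 popcount=3 -> skip
r=82=1010010 popcount=3 -> skip
r=83=1010011 popcount=4 -> skip
r=84=1010100 popcount=3 -> skip
r=85=1010101 popcount=4 -> skip
r=86=1010110 popcount=4 -> skip
r=87=1010111 popcount=5 -> KEEP
r=88=1011000 popcount=3 -> skip
r=89=1011001 popcount=4 -> skip
r=90=1011010 popcount=4 -> skip
r=91=1011011 popcount=5 -> KEEP
r=92=1011100 popcount=4 -> skip
r=93=1011101 popcount=5 -> KEEP
r=94=1011110 popcount=5 -> KEEP
r=95=1011111 popcount=6 -> skip
r=96=1100000 popcount=2 -> skip
r=97=1100001 popcount=3 -> skip
r=98=1100010 popcount=3 -> skip
Kept rows: 47 55 59 61 62 79 87 91 93 94

Answer: 47 55 59 61 62 79 87 91 93 94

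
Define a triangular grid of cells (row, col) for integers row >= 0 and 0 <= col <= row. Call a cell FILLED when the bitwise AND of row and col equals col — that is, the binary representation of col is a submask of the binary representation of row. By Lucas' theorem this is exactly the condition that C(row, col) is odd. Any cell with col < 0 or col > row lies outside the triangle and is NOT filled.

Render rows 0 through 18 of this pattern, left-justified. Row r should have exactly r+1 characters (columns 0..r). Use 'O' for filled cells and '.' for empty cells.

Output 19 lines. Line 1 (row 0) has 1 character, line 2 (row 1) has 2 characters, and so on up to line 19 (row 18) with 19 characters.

Answer: O
OO
O.O
OOOO
O...O
OO..OO
O.O.O.O
OOOOOOOO
O.......O
OO......OO
O.O.....O.O
OOOO....OOOO
O...O...O...O
OO..OO..OO..OO
O.O.O.O.O.O.O.O
OOOOOOOOOOOOOOOO
O...............O
OO..............OO
O.O.............O.O

Derivation:
r0=0: O
r1=1: OO
r2=10: O.O
r3=11: OOOO
r4=100: O...O
r5=101: OO..OO
r6=110: O.O.O.O
r7=111: OOOOOOOO
r8=1000: O.......O
r9=1001: OO......OO
r10=1010: O.O.....O.O
r11=1011: OOOO....OOOO
r12=1100: O...O...O...O
r13=1101: OO..OO..OO..OO
r14=1110: O.O.O.O.O.O.O.O
r15=1111: OOOOOOOOOOOOOOOO
r16=10000: O...............O
r17=10001: OO..............OO
r18=10010: O.O.............O.O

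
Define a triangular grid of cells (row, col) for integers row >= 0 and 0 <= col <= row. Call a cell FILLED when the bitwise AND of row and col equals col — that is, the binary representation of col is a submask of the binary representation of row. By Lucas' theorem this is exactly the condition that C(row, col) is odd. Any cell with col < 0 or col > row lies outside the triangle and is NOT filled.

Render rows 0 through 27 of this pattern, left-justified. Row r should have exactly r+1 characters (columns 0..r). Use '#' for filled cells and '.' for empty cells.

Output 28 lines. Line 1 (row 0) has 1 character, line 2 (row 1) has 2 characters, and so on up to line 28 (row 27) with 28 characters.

Answer: #
##
#.#
####
#...#
##..##
#.#.#.#
########
#.......#
##......##
#.#.....#.#
####....####
#...#...#...#
##..##..##..##
#.#.#.#.#.#.#.#
################
#...............#
##..............##
#.#.............#.#
####............####
#...#...........#...#
##..##..........##..##
#.#.#.#.........#.#.#.#
########........########
#.......#.......#.......#
##......##......##......##
#.#.....#.#.....#.#.....#.#
####....####....####....####

Derivation:
r0=0: #
r1=1: ##
r2=10: #.#
r3=11: ####
r4=100: #...#
r5=101: ##..##
r6=110: #.#.#.#
r7=111: ########
r8=1000: #.......#
r9=1001: ##......##
r10=1010: #.#.....#.#
r11=1011: ####....####
r12=1100: #...#...#...#
r13=1101: ##..##..##..##
r14=1110: #.#.#.#.#.#.#.#
r15=1111: ################
r16=10000: #...............#
r17=10001: ##..............##
r18=10010: #.#.............#.#
r19=10011: ####............####
r20=10100: #...#...........#...#
r21=10101: ##..##..........##..##
r22=10110: #.#.#.#.........#.#.#.#
r23=10111: ########........########
r24=11000: #.......#.......#.......#
r25=11001: ##......##......##......##
r26=11010: #.#.....#.#.....#.#.....#.#
r27=11011: ####....####....####....####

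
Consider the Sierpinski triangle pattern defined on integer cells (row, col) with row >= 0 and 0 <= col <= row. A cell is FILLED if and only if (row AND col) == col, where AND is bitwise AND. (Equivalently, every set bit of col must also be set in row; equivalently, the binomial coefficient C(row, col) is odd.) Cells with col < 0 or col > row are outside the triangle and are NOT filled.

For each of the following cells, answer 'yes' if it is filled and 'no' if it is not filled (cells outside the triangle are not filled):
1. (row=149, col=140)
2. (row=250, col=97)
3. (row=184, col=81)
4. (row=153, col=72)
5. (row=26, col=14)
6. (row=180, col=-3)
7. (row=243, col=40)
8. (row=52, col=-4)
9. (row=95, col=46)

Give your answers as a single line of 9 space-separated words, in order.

(149,140): row=0b10010101, col=0b10001100, row AND col = 0b10000100 = 132; 132 != 140 -> empty
(250,97): row=0b11111010, col=0b1100001, row AND col = 0b1100000 = 96; 96 != 97 -> empty
(184,81): row=0b10111000, col=0b1010001, row AND col = 0b10000 = 16; 16 != 81 -> empty
(153,72): row=0b10011001, col=0b1001000, row AND col = 0b1000 = 8; 8 != 72 -> empty
(26,14): row=0b11010, col=0b1110, row AND col = 0b1010 = 10; 10 != 14 -> empty
(180,-3): col outside [0, 180] -> not filled
(243,40): row=0b11110011, col=0b101000, row AND col = 0b100000 = 32; 32 != 40 -> empty
(52,-4): col outside [0, 52] -> not filled
(95,46): row=0b1011111, col=0b101110, row AND col = 0b1110 = 14; 14 != 46 -> empty

Answer: no no no no no no no no no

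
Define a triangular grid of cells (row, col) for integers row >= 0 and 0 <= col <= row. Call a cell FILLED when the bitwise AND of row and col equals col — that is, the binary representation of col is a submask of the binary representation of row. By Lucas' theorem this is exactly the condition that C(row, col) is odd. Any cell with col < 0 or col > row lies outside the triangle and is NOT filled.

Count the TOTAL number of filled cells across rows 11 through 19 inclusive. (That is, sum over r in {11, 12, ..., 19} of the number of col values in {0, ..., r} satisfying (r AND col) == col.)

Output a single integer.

Answer: 62

Derivation:
r11=1011 pc3: +8 =8
r12=1100 pc2: +4 =12
r13=1101 pc3: +8 =20
r14=1110 pc3: +8 =28
r15=1111 pc4: +16 =44
r16=10000 pc1: +2 =46
r17=10001 pc2: +4 =50
r18=10010 pc2: +4 =54
r19=10011 pc3: +8 =62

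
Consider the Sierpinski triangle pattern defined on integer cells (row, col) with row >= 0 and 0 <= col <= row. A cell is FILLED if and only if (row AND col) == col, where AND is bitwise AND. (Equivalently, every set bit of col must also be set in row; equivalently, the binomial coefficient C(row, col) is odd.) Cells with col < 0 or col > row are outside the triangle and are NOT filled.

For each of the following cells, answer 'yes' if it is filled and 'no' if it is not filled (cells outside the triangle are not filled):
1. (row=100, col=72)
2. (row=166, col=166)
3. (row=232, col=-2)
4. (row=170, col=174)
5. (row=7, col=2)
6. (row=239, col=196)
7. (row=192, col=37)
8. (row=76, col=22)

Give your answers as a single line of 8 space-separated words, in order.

(100,72): row=0b1100100, col=0b1001000, row AND col = 0b1000000 = 64; 64 != 72 -> empty
(166,166): row=0b10100110, col=0b10100110, row AND col = 0b10100110 = 166; 166 == 166 -> filled
(232,-2): col outside [0, 232] -> not filled
(170,174): col outside [0, 170] -> not filled
(7,2): row=0b111, col=0b10, row AND col = 0b10 = 2; 2 == 2 -> filled
(239,196): row=0b11101111, col=0b11000100, row AND col = 0b11000100 = 196; 196 == 196 -> filled
(192,37): row=0b11000000, col=0b100101, row AND col = 0b0 = 0; 0 != 37 -> empty
(76,22): row=0b1001100, col=0b10110, row AND col = 0b100 = 4; 4 != 22 -> empty

Answer: no yes no no yes yes no no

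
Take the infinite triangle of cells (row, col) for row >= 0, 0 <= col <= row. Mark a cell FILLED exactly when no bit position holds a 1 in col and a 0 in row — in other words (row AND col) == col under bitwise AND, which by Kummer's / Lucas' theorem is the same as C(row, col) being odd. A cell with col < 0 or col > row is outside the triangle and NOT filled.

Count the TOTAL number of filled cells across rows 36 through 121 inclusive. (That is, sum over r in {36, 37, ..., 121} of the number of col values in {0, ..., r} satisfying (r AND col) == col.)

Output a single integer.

Answer: 1542

Derivation:
r36=100100 pc2: +4 =4
r37=100101 pc3: +8 =12
r38=100110 pc3: +8 =20
r39=100111 pc4: +16 =36
r40=101000 pc2: +4 =40
r41=101001 pc3: +8 =48
r42=101010 pc3: +8 =56
r43=101011 pc4: +16 =72
r44=101100 pc3: +8 =80
r45=101101 pc4: +16 =96
r46=101110 pc4: +16 =112
r47=101111 pc5: +32 =144
r48=110000 pc2: +4 =148
r49=110001 pc3: +8 =156
r50=110010 pc3: +8 =164
r51=110011 pc4: +16 =180
r52=110100 pc3: +8 =188
r53=110101 pc4: +16 =204
r54=110110 pc4: +16 =220
r55=110111 pc5: +32 =252
r56=111000 pc3: +8 =260
r57=111001 pc4: +16 =276
r58=111010 pc4: +16 =292
r59=111011 pc5: +32 =324
r60=111100 pc4: +16 =340
r61=111101 pc5: +32 =372
r62=111110 pc5: +32 =404
r63=111111 pc6: +64 =468
r64=1000000 pc1: +2 =470
r65=1000001 pc2: +4 =474
r66=1000010 pc2: +4 =478
r67=1000011 pc3: +8 =486
r68=1000100 pc2: +4 =490
r69=1000101 pc3: +8 =498
r70=1000110 pc3: +8 =506
r71=1000111 pc4: +16 =522
r72=1001000 pc2: +4 =526
r73=1001001 pc3: +8 =534
r74=1001010 pc3: +8 =542
r75=1001011 pc4: +16 =558
r76=1001100 pc3: +8 =566
r77=1001101 pc4: +16 =582
r78=1001110 pc4: +16 =598
r79=1001111 pc5: +32 =630
r80=1010000 pc2: +4 =634
r81=1010001 pc3: +8 =642
r82=1010010 pc3: +8 =650
r83=1010011 pc4: +16 =666
r84=1010100 pc3: +8 =674
r85=1010101 pc4: +16 =690
r86=1010110 pc4: +16 =706
r87=1010111 pc5: +32 =738
r88=1011000 pc3: +8 =746
r89=1011001 pc4: +16 =762
r90=1011010 pc4: +16 =778
r91=1011011 pc5: +32 =810
r92=1011100 pc4: +16 =826
r93=1011101 pc5: +32 =858
r94=1011110 pc5: +32 =890
r95=1011111 pc6: +64 =954
r96=1100000 pc2: +4 =958
r97=1100001 pc3: +8 =966
r98=1100010 pc3: +8 =974
r99=1100011 pc4: +16 =990
r100=1100100 pc3: +8 =998
r101=1100101 pc4: +16 =1014
r102=1100110 pc4: +16 =1030
r103=1100111 pc5: +32 =1062
r104=1101000 pc3: +8 =1070
r105=1101001 pc4: +16 =1086
r106=1101010 pc4: +16 =1102
r107=1101011 pc5: +32 =1134
r108=1101100 pc4: +16 =1150
r109=1101101 pc5: +32 =1182
r110=1101110 pc5: +32 =1214
r111=1101111 pc6: +64 =1278
r112=1110000 pc3: +8 =1286
r113=1110001 pc4: +16 =1302
r114=1110010 pc4: +16 =1318
r115=1110011 pc5: +32 =1350
r116=1110100 pc4: +16 =1366
r117=1110101 pc5: +32 =1398
r118=1110110 pc5: +32 =1430
r119=1110111 pc6: +64 =1494
r120=1111000 pc4: +16 =1510
r121=1111001 pc5: +32 =1542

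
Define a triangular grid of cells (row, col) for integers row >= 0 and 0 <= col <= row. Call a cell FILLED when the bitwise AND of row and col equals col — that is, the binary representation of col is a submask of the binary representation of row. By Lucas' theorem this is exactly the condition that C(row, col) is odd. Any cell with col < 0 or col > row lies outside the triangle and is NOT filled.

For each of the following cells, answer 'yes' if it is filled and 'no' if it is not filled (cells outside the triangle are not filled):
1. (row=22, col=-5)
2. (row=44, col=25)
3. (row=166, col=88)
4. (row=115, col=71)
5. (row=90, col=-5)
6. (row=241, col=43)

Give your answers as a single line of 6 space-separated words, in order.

(22,-5): col outside [0, 22] -> not filled
(44,25): row=0b101100, col=0b11001, row AND col = 0b1000 = 8; 8 != 25 -> empty
(166,88): row=0b10100110, col=0b1011000, row AND col = 0b0 = 0; 0 != 88 -> empty
(115,71): row=0b1110011, col=0b1000111, row AND col = 0b1000011 = 67; 67 != 71 -> empty
(90,-5): col outside [0, 90] -> not filled
(241,43): row=0b11110001, col=0b101011, row AND col = 0b100001 = 33; 33 != 43 -> empty

Answer: no no no no no no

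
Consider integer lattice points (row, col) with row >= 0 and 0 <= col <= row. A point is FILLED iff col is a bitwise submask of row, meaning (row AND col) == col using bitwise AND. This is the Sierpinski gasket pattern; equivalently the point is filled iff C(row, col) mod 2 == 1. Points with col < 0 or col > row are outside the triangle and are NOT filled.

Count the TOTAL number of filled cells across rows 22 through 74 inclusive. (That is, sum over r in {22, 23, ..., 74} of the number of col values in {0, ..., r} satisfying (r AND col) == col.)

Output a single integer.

Answer: 692

Derivation:
r22=10110 pc3: +8 =8
r23=10111 pc4: +16 =24
r24=11000 pc2: +4 =28
r25=11001 pc3: +8 =36
r26=11010 pc3: +8 =44
r27=11011 pc4: +16 =60
r28=11100 pc3: +8 =68
r29=11101 pc4: +16 =84
r30=11110 pc4: +16 =100
r31=11111 pc5: +32 =132
r32=100000 pc1: +2 =134
r33=100001 pc2: +4 =138
r34=100010 pc2: +4 =142
r35=100011 pc3: +8 =150
r36=100100 pc2: +4 =154
r37=100101 pc3: +8 =162
r38=100110 pc3: +8 =170
r39=100111 pc4: +16 =186
r40=101000 pc2: +4 =190
r41=101001 pc3: +8 =198
r42=101010 pc3: +8 =206
r43=101011 pc4: +16 =222
r44=101100 pc3: +8 =230
r45=101101 pc4: +16 =246
r46=101110 pc4: +16 =262
r47=101111 pc5: +32 =294
r48=110000 pc2: +4 =298
r49=110001 pc3: +8 =306
r50=110010 pc3: +8 =314
r51=110011 pc4: +16 =330
r52=110100 pc3: +8 =338
r53=110101 pc4: +16 =354
r54=110110 pc4: +16 =370
r55=110111 pc5: +32 =402
r56=111000 pc3: +8 =410
r57=111001 pc4: +16 =426
r58=111010 pc4: +16 =442
r59=111011 pc5: +32 =474
r60=111100 pc4: +16 =490
r61=111101 pc5: +32 =522
r62=111110 pc5: +32 =554
r63=111111 pc6: +64 =618
r64=1000000 pc1: +2 =620
r65=1000001 pc2: +4 =624
r66=1000010 pc2: +4 =628
r67=1000011 pc3: +8 =636
r68=1000100 pc2: +4 =640
r69=1000101 pc3: +8 =648
r70=1000110 pc3: +8 =656
r71=1000111 pc4: +16 =672
r72=1001000 pc2: +4 =676
r73=1001001 pc3: +8 =684
r74=1001010 pc3: +8 =692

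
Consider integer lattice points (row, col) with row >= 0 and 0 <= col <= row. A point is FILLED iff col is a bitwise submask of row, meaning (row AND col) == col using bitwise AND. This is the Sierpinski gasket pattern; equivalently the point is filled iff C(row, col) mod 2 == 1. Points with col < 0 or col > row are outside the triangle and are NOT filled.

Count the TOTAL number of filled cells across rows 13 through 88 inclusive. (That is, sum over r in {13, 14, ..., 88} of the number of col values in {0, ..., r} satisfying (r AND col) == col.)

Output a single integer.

Answer: 958

Derivation:
r13=1101 pc3: +8 =8
r14=1110 pc3: +8 =16
r15=1111 pc4: +16 =32
r16=10000 pc1: +2 =34
r17=10001 pc2: +4 =38
r18=10010 pc2: +4 =42
r19=10011 pc3: +8 =50
r20=10100 pc2: +4 =54
r21=10101 pc3: +8 =62
r22=10110 pc3: +8 =70
r23=10111 pc4: +16 =86
r24=11000 pc2: +4 =90
r25=11001 pc3: +8 =98
r26=11010 pc3: +8 =106
r27=11011 pc4: +16 =122
r28=11100 pc3: +8 =130
r29=11101 pc4: +16 =146
r30=11110 pc4: +16 =162
r31=11111 pc5: +32 =194
r32=100000 pc1: +2 =196
r33=100001 pc2: +4 =200
r34=100010 pc2: +4 =204
r35=100011 pc3: +8 =212
r36=100100 pc2: +4 =216
r37=100101 pc3: +8 =224
r38=100110 pc3: +8 =232
r39=100111 pc4: +16 =248
r40=101000 pc2: +4 =252
r41=101001 pc3: +8 =260
r42=101010 pc3: +8 =268
r43=101011 pc4: +16 =284
r44=101100 pc3: +8 =292
r45=101101 pc4: +16 =308
r46=101110 pc4: +16 =324
r47=101111 pc5: +32 =356
r48=110000 pc2: +4 =360
r49=110001 pc3: +8 =368
r50=110010 pc3: +8 =376
r51=110011 pc4: +16 =392
r52=110100 pc3: +8 =400
r53=110101 pc4: +16 =416
r54=110110 pc4: +16 =432
r55=110111 pc5: +32 =464
r56=111000 pc3: +8 =472
r57=111001 pc4: +16 =488
r58=111010 pc4: +16 =504
r59=111011 pc5: +32 =536
r60=111100 pc4: +16 =552
r61=111101 pc5: +32 =584
r62=111110 pc5: +32 =616
r63=111111 pc6: +64 =680
r64=1000000 pc1: +2 =682
r65=1000001 pc2: +4 =686
r66=1000010 pc2: +4 =690
r67=1000011 pc3: +8 =698
r68=1000100 pc2: +4 =702
r69=1000101 pc3: +8 =710
r70=1000110 pc3: +8 =718
r71=1000111 pc4: +16 =734
r72=1001000 pc2: +4 =738
r73=1001001 pc3: +8 =746
r74=1001010 pc3: +8 =754
r75=1001011 pc4: +16 =770
r76=1001100 pc3: +8 =778
r77=1001101 pc4: +16 =794
r78=1001110 pc4: +16 =810
r79=1001111 pc5: +32 =842
r80=1010000 pc2: +4 =846
r81=1010001 pc3: +8 =854
r82=1010010 pc3: +8 =862
r83=1010011 pc4: +16 =878
r84=1010100 pc3: +8 =886
r85=1010101 pc4: +16 =902
r86=1010110 pc4: +16 =918
r87=1010111 pc5: +32 =950
r88=1011000 pc3: +8 =958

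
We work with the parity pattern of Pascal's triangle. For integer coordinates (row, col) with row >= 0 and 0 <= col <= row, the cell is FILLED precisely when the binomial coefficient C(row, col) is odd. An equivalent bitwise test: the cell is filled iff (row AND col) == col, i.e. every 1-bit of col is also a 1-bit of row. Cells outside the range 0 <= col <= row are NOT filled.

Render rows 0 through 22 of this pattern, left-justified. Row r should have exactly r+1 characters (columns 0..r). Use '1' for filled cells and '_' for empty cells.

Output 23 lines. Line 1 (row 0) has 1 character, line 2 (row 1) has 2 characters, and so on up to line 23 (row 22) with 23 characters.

r0=0: 1
r1=1: 11
r2=10: 1_1
r3=11: 1111
r4=100: 1___1
r5=101: 11__11
r6=110: 1_1_1_1
r7=111: 11111111
r8=1000: 1_______1
r9=1001: 11______11
r10=1010: 1_1_____1_1
r11=1011: 1111____1111
r12=1100: 1___1___1___1
r13=1101: 11__11__11__11
r14=1110: 1_1_1_1_1_1_1_1
r15=1111: 1111111111111111
r16=10000: 1_______________1
r17=10001: 11______________11
r18=10010: 1_1_____________1_1
r19=10011: 1111____________1111
r20=10100: 1___1___________1___1
r21=10101: 11__11__________11__11
r22=10110: 1_1_1_1_________1_1_1_1

Answer: 1
11
1_1
1111
1___1
11__11
1_1_1_1
11111111
1_______1
11______11
1_1_____1_1
1111____1111
1___1___1___1
11__11__11__11
1_1_1_1_1_1_1_1
1111111111111111
1_______________1
11______________11
1_1_____________1_1
1111____________1111
1___1___________1___1
11__11__________11__11
1_1_1_1_________1_1_1_1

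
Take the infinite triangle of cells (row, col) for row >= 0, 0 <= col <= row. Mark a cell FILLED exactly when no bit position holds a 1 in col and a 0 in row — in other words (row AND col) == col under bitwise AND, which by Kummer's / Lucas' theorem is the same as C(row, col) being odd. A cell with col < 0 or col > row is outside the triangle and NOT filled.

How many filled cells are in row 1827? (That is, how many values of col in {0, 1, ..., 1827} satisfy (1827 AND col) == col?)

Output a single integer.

1827 in binary = 11100100011
popcount(1827) = number of 1-bits in 11100100011 = 6
A col c satisfies (1827 AND c) == c iff every set bit of c is also set in 1827; each of the 6 set bits of 1827 can independently be on or off in c.
count = 2^6 = 64

Answer: 64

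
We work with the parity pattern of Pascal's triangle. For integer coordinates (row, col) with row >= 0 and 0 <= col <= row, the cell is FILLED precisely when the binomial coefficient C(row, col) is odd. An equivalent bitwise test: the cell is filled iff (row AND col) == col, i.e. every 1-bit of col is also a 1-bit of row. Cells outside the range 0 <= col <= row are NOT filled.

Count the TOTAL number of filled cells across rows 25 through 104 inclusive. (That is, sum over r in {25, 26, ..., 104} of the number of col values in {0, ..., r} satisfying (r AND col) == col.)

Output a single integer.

r25=11001 pc3: +8 =8
r26=11010 pc3: +8 =16
r27=11011 pc4: +16 =32
r28=11100 pc3: +8 =40
r29=11101 pc4: +16 =56
r30=11110 pc4: +16 =72
r31=11111 pc5: +32 =104
r32=100000 pc1: +2 =106
r33=100001 pc2: +4 =110
r34=100010 pc2: +4 =114
r35=100011 pc3: +8 =122
r36=100100 pc2: +4 =126
r37=100101 pc3: +8 =134
r38=100110 pc3: +8 =142
r39=100111 pc4: +16 =158
r40=101000 pc2: +4 =162
r41=101001 pc3: +8 =170
r42=101010 pc3: +8 =178
r43=101011 pc4: +16 =194
r44=101100 pc3: +8 =202
r45=101101 pc4: +16 =218
r46=101110 pc4: +16 =234
r47=101111 pc5: +32 =266
r48=110000 pc2: +4 =270
r49=110001 pc3: +8 =278
r50=110010 pc3: +8 =286
r51=110011 pc4: +16 =302
r52=110100 pc3: +8 =310
r53=110101 pc4: +16 =326
r54=110110 pc4: +16 =342
r55=110111 pc5: +32 =374
r56=111000 pc3: +8 =382
r57=111001 pc4: +16 =398
r58=111010 pc4: +16 =414
r59=111011 pc5: +32 =446
r60=111100 pc4: +16 =462
r61=111101 pc5: +32 =494
r62=111110 pc5: +32 =526
r63=111111 pc6: +64 =590
r64=1000000 pc1: +2 =592
r65=1000001 pc2: +4 =596
r66=1000010 pc2: +4 =600
r67=1000011 pc3: +8 =608
r68=1000100 pc2: +4 =612
r69=1000101 pc3: +8 =620
r70=1000110 pc3: +8 =628
r71=1000111 pc4: +16 =644
r72=1001000 pc2: +4 =648
r73=1001001 pc3: +8 =656
r74=1001010 pc3: +8 =664
r75=1001011 pc4: +16 =680
r76=1001100 pc3: +8 =688
r77=1001101 pc4: +16 =704
r78=1001110 pc4: +16 =720
r79=1001111 pc5: +32 =752
r80=1010000 pc2: +4 =756
r81=1010001 pc3: +8 =764
r82=1010010 pc3: +8 =772
r83=1010011 pc4: +16 =788
r84=1010100 pc3: +8 =796
r85=1010101 pc4: +16 =812
r86=1010110 pc4: +16 =828
r87=1010111 pc5: +32 =860
r88=1011000 pc3: +8 =868
r89=1011001 pc4: +16 =884
r90=1011010 pc4: +16 =900
r91=1011011 pc5: +32 =932
r92=1011100 pc4: +16 =948
r93=1011101 pc5: +32 =980
r94=1011110 pc5: +32 =1012
r95=1011111 pc6: +64 =1076
r96=1100000 pc2: +4 =1080
r97=1100001 pc3: +8 =1088
r98=1100010 pc3: +8 =1096
r99=1100011 pc4: +16 =1112
r100=1100100 pc3: +8 =1120
r101=1100101 pc4: +16 =1136
r102=1100110 pc4: +16 =1152
r103=1100111 pc5: +32 =1184
r104=1101000 pc3: +8 =1192

Answer: 1192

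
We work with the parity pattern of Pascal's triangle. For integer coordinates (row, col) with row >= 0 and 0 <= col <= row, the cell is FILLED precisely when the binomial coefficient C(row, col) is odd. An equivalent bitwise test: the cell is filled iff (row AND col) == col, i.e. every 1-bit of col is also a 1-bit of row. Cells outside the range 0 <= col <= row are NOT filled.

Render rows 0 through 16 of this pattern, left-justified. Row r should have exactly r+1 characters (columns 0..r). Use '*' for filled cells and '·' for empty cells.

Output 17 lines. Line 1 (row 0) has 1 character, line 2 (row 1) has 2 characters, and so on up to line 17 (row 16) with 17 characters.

r0=0: *
r1=1: **
r2=10: *·*
r3=11: ****
r4=100: *···*
r5=101: **··**
r6=110: *·*·*·*
r7=111: ********
r8=1000: *·······*
r9=1001: **······**
r10=1010: *·*·····*·*
r11=1011: ****····****
r12=1100: *···*···*···*
r13=1101: **··**··**··**
r14=1110: *·*·*·*·*·*·*·*
r15=1111: ****************
r16=10000: *···············*

Answer: *
**
*·*
****
*···*
**··**
*·*·*·*
********
*·······*
**······**
*·*·····*·*
****····****
*···*···*···*
**··**··**··**
*·*·*·*·*·*·*·*
****************
*···············*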